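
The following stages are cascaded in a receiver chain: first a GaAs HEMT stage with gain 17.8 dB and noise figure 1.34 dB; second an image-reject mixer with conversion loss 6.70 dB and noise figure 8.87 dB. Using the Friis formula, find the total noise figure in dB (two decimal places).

1.68 dB

Convert to linear (a loss of L dB is a gain of −L dB): F_i = 10^(NF_i/10), G_i = 10^(G_i,dB/10)
  Stage 1: F_1 = 10^(1.34/10) = 1.361, G_1 = 10^(17.8/10) = 60.26
  Stage 2: F_2 = 10^(8.87/10) = 7.709, G_2 = 10^(−6.70/10) = 0.2138
Friis cascade:
  F = 1.361 + (7.709 − 1)/60.26 = 1.473
NF = 10 log₁₀(1.473) = 1.68 dB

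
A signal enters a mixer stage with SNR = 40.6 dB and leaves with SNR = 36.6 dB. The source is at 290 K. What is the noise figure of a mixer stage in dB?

4.0 dB

NF (dB) = SNR_in(dB) − SNR_out(dB) when the source is at T₀
NF = 40.6 − 36.6 = 4.0 dB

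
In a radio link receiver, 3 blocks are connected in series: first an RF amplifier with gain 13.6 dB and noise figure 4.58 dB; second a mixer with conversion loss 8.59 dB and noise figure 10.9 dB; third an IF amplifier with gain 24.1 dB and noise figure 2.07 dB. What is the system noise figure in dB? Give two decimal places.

Convert to linear (a loss of L dB is a gain of −L dB): F_i = 10^(NF_i/10), G_i = 10^(G_i,dB/10)
  Stage 1: F_1 = 10^(4.58/10) = 2.871, G_1 = 10^(13.6/10) = 22.91
  Stage 2: F_2 = 10^(10.9/10) = 12.30, G_2 = 10^(−8.59/10) = 0.1384
  Stage 3: F_3 = 10^(2.07/10) = 1.611, G_3 = 10^(24.1/10) = 257.0
Friis cascade:
  F = 2.871 + (12.30 − 1)/22.91 + (1.611 − 1)/3.170 = 3.557
NF = 10 log₁₀(3.557) = 5.51 dB

5.51 dB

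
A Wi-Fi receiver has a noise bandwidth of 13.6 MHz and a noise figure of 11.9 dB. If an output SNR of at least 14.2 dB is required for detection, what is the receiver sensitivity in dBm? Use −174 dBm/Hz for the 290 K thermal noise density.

−76.6 dBm

Sensitivity = −174 + 10 log₁₀(B) + NF + SNR_min
= −174 + 71.34 + 11.9 + 14.2
= −76.56 dBm → −76.6 dBm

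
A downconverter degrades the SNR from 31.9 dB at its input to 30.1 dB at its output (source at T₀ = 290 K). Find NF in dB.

1.8 dB

NF (dB) = SNR_in(dB) − SNR_out(dB) when the source is at T₀
NF = 31.9 − 30.1 = 1.8 dB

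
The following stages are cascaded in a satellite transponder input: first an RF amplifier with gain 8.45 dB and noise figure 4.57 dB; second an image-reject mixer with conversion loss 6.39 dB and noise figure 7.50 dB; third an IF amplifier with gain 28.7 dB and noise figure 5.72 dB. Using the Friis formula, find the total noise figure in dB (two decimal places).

Convert to linear (a loss of L dB is a gain of −L dB): F_i = 10^(NF_i/10), G_i = 10^(G_i,dB/10)
  Stage 1: F_1 = 10^(4.57/10) = 2.864, G_1 = 10^(8.45/10) = 6.998
  Stage 2: F_2 = 10^(7.50/10) = 5.623, G_2 = 10^(−6.39/10) = 0.2296
  Stage 3: F_3 = 10^(5.72/10) = 3.733, G_3 = 10^(28.7/10) = 741.3
Friis cascade:
  F = 2.864 + (5.623 − 1)/6.998 + (3.733 − 1)/1.607 = 5.225
NF = 10 log₁₀(5.225) = 7.18 dB

7.18 dB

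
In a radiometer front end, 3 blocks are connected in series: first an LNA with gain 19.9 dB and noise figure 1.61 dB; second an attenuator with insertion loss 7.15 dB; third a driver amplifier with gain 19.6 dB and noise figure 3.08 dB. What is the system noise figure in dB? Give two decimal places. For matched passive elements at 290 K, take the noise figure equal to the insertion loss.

1.89 dB

Convert to linear (a loss of L dB is a gain of −L dB): F_i = 10^(NF_i/10), G_i = 10^(G_i,dB/10)
  Stage 1: F_1 = 10^(1.61/10) = 1.449, G_1 = 10^(19.9/10) = 97.72
  Stage 2: F_2 = 10^(7.15/10) = 5.188, G_2 = 10^(−7.15/10) = 0.1928
  Stage 3: F_3 = 10^(3.08/10) = 2.032, G_3 = 10^(19.6/10) = 91.20
Friis cascade:
  F = 1.449 + (5.188 − 1)/97.72 + (2.032 − 1)/18.84 = 1.546
NF = 10 log₁₀(1.546) = 1.89 dB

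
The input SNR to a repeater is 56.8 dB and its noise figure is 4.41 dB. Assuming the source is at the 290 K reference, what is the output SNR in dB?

52.39 dB

By definition F = SNR_in/SNR_out, so in dB: SNR_out = SNR_in − NF
SNR_out = 56.8 − 4.41 = 52.39 dB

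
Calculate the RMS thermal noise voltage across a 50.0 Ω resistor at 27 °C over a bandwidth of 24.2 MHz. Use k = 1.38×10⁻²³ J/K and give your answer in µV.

T = 27 °C + 273.15 = 300.15 K
V_n = √(4kTRB)
4kTRB = 4 × 1.38×10⁻²³ × 300.15 × 5.00×10¹ × 2.42×10⁷ = 2.00×10⁻¹¹ V²
V_n = √(2.00×10⁻¹¹) = 4.48×10⁻⁶ V = 4.48 µV

4.48 µV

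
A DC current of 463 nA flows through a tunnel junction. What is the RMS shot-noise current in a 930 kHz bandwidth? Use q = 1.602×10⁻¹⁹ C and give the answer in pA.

371 pA

I_n = √(2qI·B)
2qI·B = 2 × 1.602×10⁻¹⁹ × 4.63×10⁻⁷ × 9.30×10⁵ = 1.38×10⁻¹⁹ A²
I_n = √(1.38×10⁻¹⁹) = 3.71×10⁻¹⁰ A = 371 pA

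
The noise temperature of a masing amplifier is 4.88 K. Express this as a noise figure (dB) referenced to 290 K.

F = 1 + T_e/T₀ = 1 + 4.88/290 = 1.01683
NF = 10 log₁₀(1.01683) = 0.072 dB

0.072 dB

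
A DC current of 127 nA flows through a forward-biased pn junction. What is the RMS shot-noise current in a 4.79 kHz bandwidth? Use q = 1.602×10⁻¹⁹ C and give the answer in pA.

I_n = √(2qI·B)
2qI·B = 2 × 1.602×10⁻¹⁹ × 1.27×10⁻⁷ × 4.79×10³ = 1.95×10⁻²² A²
I_n = √(1.95×10⁻²²) = 1.40×10⁻¹¹ A = 14.0 pA

14.0 pA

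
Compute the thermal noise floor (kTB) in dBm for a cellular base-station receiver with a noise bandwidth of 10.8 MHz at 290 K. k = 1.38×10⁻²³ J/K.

−103.6 dBm

P_n = kTB = 1.38×10⁻²³ × 290 × 1.08×10⁷ = 4.32×10⁻¹⁴ W
In dBm: 10 log₁₀(4.32×10⁻¹⁴ / 10⁻³) = −103.6 dBm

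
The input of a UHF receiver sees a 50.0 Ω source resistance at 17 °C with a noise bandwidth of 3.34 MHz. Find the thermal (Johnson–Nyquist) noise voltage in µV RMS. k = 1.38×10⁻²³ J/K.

T = 17 °C + 273.15 = 290.15 K
V_n = √(4kTRB)
4kTRB = 4 × 1.38×10⁻²³ × 290.15 × 5.00×10¹ × 3.34×10⁶ = 2.67×10⁻¹² V²
V_n = √(2.67×10⁻¹²) = 1.64×10⁻⁶ V = 1.64 µV

1.64 µV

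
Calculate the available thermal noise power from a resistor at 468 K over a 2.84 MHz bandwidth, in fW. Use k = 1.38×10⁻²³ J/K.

18.3 fW

P_n = kTB = 1.38×10⁻²³ × 468 × 2.84×10⁶ = 1.83×10⁻¹⁴ W = 18.3 fW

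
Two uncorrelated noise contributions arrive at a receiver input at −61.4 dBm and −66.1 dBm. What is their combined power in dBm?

−60.1 dBm

Convert to linear, add, convert back:
P₁ = 7.24×10⁻¹⁰ W, P₂ = 2.45×10⁻¹⁰ W
P_tot = 9.70×10⁻¹⁰ W → 10 log₁₀(P_tot / 10⁻³) = −60.1 dBm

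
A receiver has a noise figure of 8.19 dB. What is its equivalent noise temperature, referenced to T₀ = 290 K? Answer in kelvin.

1622 K

F = 10^(8.19/10) = 6.59174
T_e = (F − 1)·T₀ = (6.59174 − 1) × 290 = 1622 K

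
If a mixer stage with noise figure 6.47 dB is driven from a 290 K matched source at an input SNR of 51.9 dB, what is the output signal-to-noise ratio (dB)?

45.43 dB

By definition F = SNR_in/SNR_out, so in dB: SNR_out = SNR_in − NF
SNR_out = 51.9 − 6.47 = 45.43 dB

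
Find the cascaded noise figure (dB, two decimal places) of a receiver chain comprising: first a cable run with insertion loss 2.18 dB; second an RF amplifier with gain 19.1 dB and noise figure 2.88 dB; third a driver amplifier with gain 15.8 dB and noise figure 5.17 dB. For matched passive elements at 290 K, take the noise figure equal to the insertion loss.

Convert to linear (a loss of L dB is a gain of −L dB): F_i = 10^(NF_i/10), G_i = 10^(G_i,dB/10)
  Stage 1: F_1 = 10^(2.18/10) = 1.652, G_1 = 10^(−2.18/10) = 0.6053
  Stage 2: F_2 = 10^(2.88/10) = 1.941, G_2 = 10^(19.1/10) = 81.28
  Stage 3: F_3 = 10^(5.17/10) = 3.289, G_3 = 10^(15.8/10) = 38.02
Friis cascade:
  F = 1.652 + (1.941 − 1)/0.6053 + (3.289 − 1)/49.20 = 3.253
NF = 10 log₁₀(3.253) = 5.12 dB

5.12 dB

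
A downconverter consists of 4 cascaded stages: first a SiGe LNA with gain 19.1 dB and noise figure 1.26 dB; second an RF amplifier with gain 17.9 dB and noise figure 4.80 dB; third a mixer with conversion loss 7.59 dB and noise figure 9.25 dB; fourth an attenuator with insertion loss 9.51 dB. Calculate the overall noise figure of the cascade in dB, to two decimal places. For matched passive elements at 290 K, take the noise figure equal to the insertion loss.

1.37 dB

Convert to linear (a loss of L dB is a gain of −L dB): F_i = 10^(NF_i/10), G_i = 10^(G_i,dB/10)
  Stage 1: F_1 = 10^(1.26/10) = 1.337, G_1 = 10^(19.1/10) = 81.28
  Stage 2: F_2 = 10^(4.80/10) = 3.020, G_2 = 10^(17.9/10) = 61.66
  Stage 3: F_3 = 10^(9.25/10) = 8.414, G_3 = 10^(−7.59/10) = 0.1742
  Stage 4: F_4 = 10^(9.51/10) = 8.933, G_4 = 10^(−9.51/10) = 0.1119
Friis cascade:
  F = 1.337 + (3.020 − 1)/81.28 + (8.414 − 1)/5012 + (8.933 − 1)/873.0 = 1.372
NF = 10 log₁₀(1.372) = 1.37 dB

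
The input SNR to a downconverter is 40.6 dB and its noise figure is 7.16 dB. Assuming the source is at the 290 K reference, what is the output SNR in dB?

33.44 dB

By definition F = SNR_in/SNR_out, so in dB: SNR_out = SNR_in − NF
SNR_out = 40.6 − 7.16 = 33.44 dB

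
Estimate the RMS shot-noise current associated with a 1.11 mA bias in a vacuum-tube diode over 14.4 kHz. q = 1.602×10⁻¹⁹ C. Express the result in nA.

I_n = √(2qI·B)
2qI·B = 2 × 1.602×10⁻¹⁹ × 1.11×10⁻³ × 1.44×10⁴ = 5.12×10⁻¹⁸ A²
I_n = √(5.12×10⁻¹⁸) = 2.26×10⁻⁹ A = 2.26 nA

2.26 nA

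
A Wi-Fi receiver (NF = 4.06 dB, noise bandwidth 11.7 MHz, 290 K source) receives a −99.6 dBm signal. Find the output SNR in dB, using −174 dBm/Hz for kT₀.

Noise floor: N = −174 + 10 log₁₀(B) + NF
10 log₁₀(1.17×10⁷) = 70.68 dB
N = −174 + 70.68 + 4.06 = −99.26 dBm
SNR = P_sig − N = −99.6 − (−99.26) = −0.34 dB → −0.3 dB

−0.3 dB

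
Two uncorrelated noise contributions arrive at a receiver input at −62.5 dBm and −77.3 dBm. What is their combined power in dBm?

Convert to linear, add, convert back:
P₁ = 5.62×10⁻¹⁰ W, P₂ = 1.86×10⁻¹¹ W
P_tot = 5.81×10⁻¹⁰ W → 10 log₁₀(P_tot / 10⁻³) = −62.4 dBm

−62.4 dBm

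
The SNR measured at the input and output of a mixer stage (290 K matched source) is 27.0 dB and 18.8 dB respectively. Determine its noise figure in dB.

NF (dB) = SNR_in(dB) − SNR_out(dB) when the source is at T₀
NF = 27.0 − 18.8 = 8.2 dB

8.2 dB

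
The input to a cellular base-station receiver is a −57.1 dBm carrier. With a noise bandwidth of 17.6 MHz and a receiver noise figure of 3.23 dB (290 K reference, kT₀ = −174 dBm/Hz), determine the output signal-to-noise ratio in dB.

41.2 dB

Noise floor: N = −174 + 10 log₁₀(B) + NF
10 log₁₀(1.76×10⁷) = 72.46 dB
N = −174 + 72.46 + 3.23 = −98.31 dBm
SNR = P_sig − N = −57.1 − (−98.31) = 41.21 dB → 41.2 dB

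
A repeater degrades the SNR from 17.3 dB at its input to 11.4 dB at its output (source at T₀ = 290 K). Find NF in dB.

5.9 dB

NF (dB) = SNR_in(dB) − SNR_out(dB) when the source is at T₀
NF = 17.3 − 11.4 = 5.9 dB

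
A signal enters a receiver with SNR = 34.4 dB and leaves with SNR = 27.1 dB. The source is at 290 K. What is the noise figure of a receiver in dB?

7.3 dB

NF (dB) = SNR_in(dB) − SNR_out(dB) when the source is at T₀
NF = 34.4 − 27.1 = 7.3 dB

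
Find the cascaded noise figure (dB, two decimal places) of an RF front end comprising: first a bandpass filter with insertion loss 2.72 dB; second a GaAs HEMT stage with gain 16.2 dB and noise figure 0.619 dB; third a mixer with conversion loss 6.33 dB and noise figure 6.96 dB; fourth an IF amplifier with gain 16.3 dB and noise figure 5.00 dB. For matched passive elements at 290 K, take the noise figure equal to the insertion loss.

4.40 dB

Convert to linear (a loss of L dB is a gain of −L dB): F_i = 10^(NF_i/10), G_i = 10^(G_i,dB/10)
  Stage 1: F_1 = 10^(2.72/10) = 1.871, G_1 = 10^(−2.72/10) = 0.5346
  Stage 2: F_2 = 10^(0.619/10) = 1.153, G_2 = 10^(16.2/10) = 41.69
  Stage 3: F_3 = 10^(6.96/10) = 4.966, G_3 = 10^(−6.33/10) = 0.2328
  Stage 4: F_4 = 10^(5.00/10) = 3.162, G_4 = 10^(16.3/10) = 42.66
Friis cascade:
  F = 1.871 + (1.153 − 1)/0.5346 + (4.966 − 1)/22.28 + (3.162 − 1)/5.188 = 2.752
NF = 10 log₁₀(2.752) = 4.40 dB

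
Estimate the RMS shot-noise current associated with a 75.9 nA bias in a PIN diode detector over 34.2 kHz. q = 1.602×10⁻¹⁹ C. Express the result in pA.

I_n = √(2qI·B)
2qI·B = 2 × 1.602×10⁻¹⁹ × 7.59×10⁻⁸ × 3.42×10⁴ = 8.32×10⁻²² A²
I_n = √(8.32×10⁻²²) = 2.88×10⁻¹¹ A = 28.8 pA

28.8 pA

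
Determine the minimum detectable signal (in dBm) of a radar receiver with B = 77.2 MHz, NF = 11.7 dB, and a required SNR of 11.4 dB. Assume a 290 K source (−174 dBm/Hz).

Sensitivity = −174 + 10 log₁₀(B) + NF + SNR_min
= −174 + 78.88 + 11.7 + 11.4
= −72.02 dBm → −72.0 dBm

−72.0 dBm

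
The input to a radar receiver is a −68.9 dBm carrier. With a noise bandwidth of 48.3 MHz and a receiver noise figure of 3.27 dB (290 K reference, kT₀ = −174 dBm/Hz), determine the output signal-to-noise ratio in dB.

25.0 dB

Noise floor: N = −174 + 10 log₁₀(B) + NF
10 log₁₀(4.83×10⁷) = 76.84 dB
N = −174 + 76.84 + 3.27 = −93.89 dBm
SNR = P_sig − N = −68.9 − (−93.89) = 24.99 dB → 25.0 dB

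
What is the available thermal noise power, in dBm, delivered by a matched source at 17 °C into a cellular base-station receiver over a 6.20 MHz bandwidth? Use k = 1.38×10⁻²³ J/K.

−106.1 dBm

T = 17 °C + 273.15 = 290.15 K
P_n = kTB = 1.38×10⁻²³ × 290.15 × 6.20×10⁶ = 2.48×10⁻¹⁴ W
In dBm: 10 log₁₀(2.48×10⁻¹⁴ / 10⁻³) = −106.1 dBm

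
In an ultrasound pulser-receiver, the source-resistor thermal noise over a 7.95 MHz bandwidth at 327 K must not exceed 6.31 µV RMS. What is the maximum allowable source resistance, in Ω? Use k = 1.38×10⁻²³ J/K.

Johnson–Nyquist: V_n = √(4kTRB) ⇒ R = V_n² / (4kTB)
4kTB = 4 × 1.38×10⁻²³ × 327 × 7.95×10⁶ = 1.44×10⁻¹³
R = (6.31×10⁻⁶)² / 1.44×10⁻¹³ = 2.77×10² Ω = 277 Ω

277 Ω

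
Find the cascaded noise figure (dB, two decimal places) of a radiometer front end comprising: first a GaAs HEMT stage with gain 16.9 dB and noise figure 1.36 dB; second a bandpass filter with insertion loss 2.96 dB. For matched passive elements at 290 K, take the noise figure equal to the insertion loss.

Convert to linear (a loss of L dB is a gain of −L dB): F_i = 10^(NF_i/10), G_i = 10^(G_i,dB/10)
  Stage 1: F_1 = 10^(1.36/10) = 1.368, G_1 = 10^(16.9/10) = 48.98
  Stage 2: F_2 = 10^(2.96/10) = 1.977, G_2 = 10^(−2.96/10) = 0.5058
Friis cascade:
  F = 1.368 + (1.977 − 1)/48.98 = 1.388
NF = 10 log₁₀(1.388) = 1.42 dB

1.42 dB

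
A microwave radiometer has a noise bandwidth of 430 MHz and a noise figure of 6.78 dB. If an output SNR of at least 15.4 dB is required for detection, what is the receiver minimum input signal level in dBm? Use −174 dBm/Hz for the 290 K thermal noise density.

Sensitivity = −174 + 10 log₁₀(B) + NF + SNR_min
= −174 + 86.33 + 6.78 + 15.4
= −65.49 dBm → −65.5 dBm

−65.5 dBm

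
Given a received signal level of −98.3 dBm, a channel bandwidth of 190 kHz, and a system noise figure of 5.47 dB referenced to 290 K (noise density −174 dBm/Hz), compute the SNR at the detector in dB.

Noise floor: N = −174 + 10 log₁₀(B) + NF
10 log₁₀(1.90×10⁵) = 52.79 dB
N = −174 + 52.79 + 5.47 = −115.74 dBm
SNR = P_sig − N = −98.3 − (−115.74) = 17.44 dB → 17.4 dB

17.4 dB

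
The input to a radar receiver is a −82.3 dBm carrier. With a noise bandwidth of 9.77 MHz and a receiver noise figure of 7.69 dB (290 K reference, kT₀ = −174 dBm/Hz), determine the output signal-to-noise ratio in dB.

Noise floor: N = −174 + 10 log₁₀(B) + NF
10 log₁₀(9.77×10⁶) = 69.9 dB
N = −174 + 69.9 + 7.69 = −96.41 dBm
SNR = P_sig − N = −82.3 − (−96.41) = 14.11 dB → 14.1 dB

14.1 dB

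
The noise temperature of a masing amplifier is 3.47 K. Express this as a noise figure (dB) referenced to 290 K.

F = 1 + T_e/T₀ = 1 + 3.47/290 = 1.01197
NF = 10 log₁₀(1.01197) = 0.052 dB

0.052 dB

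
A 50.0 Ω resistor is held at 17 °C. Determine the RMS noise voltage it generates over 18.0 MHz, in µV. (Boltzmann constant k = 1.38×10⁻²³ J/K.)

T = 17 °C + 273.15 = 290.15 K
V_n = √(4kTRB)
4kTRB = 4 × 1.38×10⁻²³ × 290.15 × 5.00×10¹ × 1.80×10⁷ = 1.44×10⁻¹¹ V²
V_n = √(1.44×10⁻¹¹) = 3.80×10⁻⁶ V = 3.80 µV

3.80 µV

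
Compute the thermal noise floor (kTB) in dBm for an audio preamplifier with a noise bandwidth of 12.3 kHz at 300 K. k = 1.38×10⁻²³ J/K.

−132.9 dBm

P_n = kTB = 1.38×10⁻²³ × 300 × 1.23×10⁴ = 5.09×10⁻¹⁷ W
In dBm: 10 log₁₀(5.09×10⁻¹⁷ / 10⁻³) = −132.9 dBm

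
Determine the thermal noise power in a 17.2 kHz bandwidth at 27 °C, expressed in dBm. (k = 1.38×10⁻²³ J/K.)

T = 27 °C + 273.15 = 300.15 K
P_n = kTB = 1.38×10⁻²³ × 300.15 × 1.72×10⁴ = 7.12×10⁻¹⁷ W
In dBm: 10 log₁₀(7.12×10⁻¹⁷ / 10⁻³) = −131.5 dBm

−131.5 dBm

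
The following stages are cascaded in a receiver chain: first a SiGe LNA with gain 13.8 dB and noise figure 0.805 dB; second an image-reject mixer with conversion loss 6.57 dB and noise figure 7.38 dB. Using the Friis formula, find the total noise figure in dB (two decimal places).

Convert to linear (a loss of L dB is a gain of −L dB): F_i = 10^(NF_i/10), G_i = 10^(G_i,dB/10)
  Stage 1: F_1 = 10^(0.805/10) = 1.204, G_1 = 10^(13.8/10) = 23.99
  Stage 2: F_2 = 10^(7.38/10) = 5.470, G_2 = 10^(−6.57/10) = 0.2203
Friis cascade:
  F = 1.204 + (5.470 − 1)/23.99 = 1.390
NF = 10 log₁₀(1.390) = 1.43 dB

1.43 dB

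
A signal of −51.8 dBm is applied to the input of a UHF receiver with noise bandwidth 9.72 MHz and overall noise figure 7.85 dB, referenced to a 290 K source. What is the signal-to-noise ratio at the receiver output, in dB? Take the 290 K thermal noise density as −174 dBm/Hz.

Noise floor: N = −174 + 10 log₁₀(B) + NF
10 log₁₀(9.72×10⁶) = 69.88 dB
N = −174 + 69.88 + 7.85 = −96.27 dBm
SNR = P_sig − N = −51.8 − (−96.27) = 44.47 dB → 44.5 dB

44.5 dB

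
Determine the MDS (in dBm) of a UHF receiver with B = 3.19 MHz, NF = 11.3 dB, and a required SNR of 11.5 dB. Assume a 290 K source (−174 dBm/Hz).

−86.2 dBm

Sensitivity = −174 + 10 log₁₀(B) + NF + SNR_min
= −174 + 65.04 + 11.3 + 11.5
= −86.16 dBm → −86.2 dBm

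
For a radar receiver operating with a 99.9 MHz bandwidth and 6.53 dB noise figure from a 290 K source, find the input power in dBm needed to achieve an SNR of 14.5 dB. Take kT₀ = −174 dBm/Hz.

−73.0 dBm

Sensitivity = −174 + 10 log₁₀(B) + NF + SNR_min
= −174 + 80 + 6.53 + 14.5
= −72.97 dBm → −73.0 dBm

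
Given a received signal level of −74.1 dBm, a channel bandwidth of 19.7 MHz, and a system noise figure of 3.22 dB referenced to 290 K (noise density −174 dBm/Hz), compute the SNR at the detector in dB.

23.7 dB

Noise floor: N = −174 + 10 log₁₀(B) + NF
10 log₁₀(1.97×10⁷) = 72.94 dB
N = −174 + 72.94 + 3.22 = −97.84 dBm
SNR = P_sig − N = −74.1 − (−97.84) = 23.74 dB → 23.7 dB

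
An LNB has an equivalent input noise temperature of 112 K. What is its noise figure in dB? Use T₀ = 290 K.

1.42 dB

F = 1 + T_e/T₀ = 1 + 112/290 = 1.38621
NF = 10 log₁₀(1.38621) = 1.42 dB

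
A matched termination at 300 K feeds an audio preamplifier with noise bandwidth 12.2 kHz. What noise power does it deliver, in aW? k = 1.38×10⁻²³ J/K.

P_n = kTB = 1.38×10⁻²³ × 300 × 1.22×10⁴ = 5.05×10⁻¹⁷ W = 50.5 aW

50.5 aW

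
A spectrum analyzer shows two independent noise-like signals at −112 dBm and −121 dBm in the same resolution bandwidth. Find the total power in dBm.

Convert to linear, add, convert back:
P₁ = 6.31×10⁻¹⁵ W, P₂ = 7.94×10⁻¹⁶ W
P_tot = 7.10×10⁻¹⁵ W → 10 log₁₀(P_tot / 10⁻³) = −111.5 dBm

−111.5 dBm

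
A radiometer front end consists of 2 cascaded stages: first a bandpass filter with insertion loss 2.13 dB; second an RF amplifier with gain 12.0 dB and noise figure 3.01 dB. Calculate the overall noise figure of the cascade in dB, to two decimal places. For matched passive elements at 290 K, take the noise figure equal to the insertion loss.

Convert to linear (a loss of L dB is a gain of −L dB): F_i = 10^(NF_i/10), G_i = 10^(G_i,dB/10)
  Stage 1: F_1 = 10^(2.13/10) = 1.633, G_1 = 10^(−2.13/10) = 0.6124
  Stage 2: F_2 = 10^(3.01/10) = 2.000, G_2 = 10^(12.0/10) = 15.85
Friis cascade:
  F = 1.633 + (2.000 − 1)/0.6124 = 3.266
NF = 10 log₁₀(3.266) = 5.14 dB

5.14 dB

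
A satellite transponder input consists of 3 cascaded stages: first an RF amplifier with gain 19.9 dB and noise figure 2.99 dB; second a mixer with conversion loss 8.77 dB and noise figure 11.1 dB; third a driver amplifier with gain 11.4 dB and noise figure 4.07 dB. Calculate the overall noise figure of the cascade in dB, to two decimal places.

3.49 dB

Convert to linear (a loss of L dB is a gain of −L dB): F_i = 10^(NF_i/10), G_i = 10^(G_i,dB/10)
  Stage 1: F_1 = 10^(2.99/10) = 1.991, G_1 = 10^(19.9/10) = 97.72
  Stage 2: F_2 = 10^(11.1/10) = 12.88, G_2 = 10^(−8.77/10) = 0.1327
  Stage 3: F_3 = 10^(4.07/10) = 2.553, G_3 = 10^(11.4/10) = 13.80
Friis cascade:
  F = 1.991 + (12.88 − 1)/97.72 + (2.553 − 1)/12.97 = 2.232
NF = 10 log₁₀(2.232) = 3.49 dB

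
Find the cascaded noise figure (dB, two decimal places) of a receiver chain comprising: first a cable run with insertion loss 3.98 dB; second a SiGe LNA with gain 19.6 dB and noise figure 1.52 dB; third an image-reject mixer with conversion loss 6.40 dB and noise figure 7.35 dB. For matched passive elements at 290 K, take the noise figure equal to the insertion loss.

5.65 dB

Convert to linear (a loss of L dB is a gain of −L dB): F_i = 10^(NF_i/10), G_i = 10^(G_i,dB/10)
  Stage 1: F_1 = 10^(3.98/10) = 2.500, G_1 = 10^(−3.98/10) = 0.3999
  Stage 2: F_2 = 10^(1.52/10) = 1.419, G_2 = 10^(19.6/10) = 91.20
  Stage 3: F_3 = 10^(7.35/10) = 5.433, G_3 = 10^(−6.40/10) = 0.2291
Friis cascade:
  F = 2.500 + (1.419 − 1)/0.3999 + (5.433 − 1)/36.48 = 3.670
NF = 10 log₁₀(3.670) = 5.65 dB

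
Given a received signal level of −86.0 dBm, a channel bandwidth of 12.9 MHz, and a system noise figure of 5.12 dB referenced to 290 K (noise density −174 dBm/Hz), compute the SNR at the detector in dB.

Noise floor: N = −174 + 10 log₁₀(B) + NF
10 log₁₀(1.29×10⁷) = 71.11 dB
N = −174 + 71.11 + 5.12 = −97.77 dBm
SNR = P_sig − N = −86.0 − (−97.77) = 11.77 dB → 11.8 dB

11.8 dB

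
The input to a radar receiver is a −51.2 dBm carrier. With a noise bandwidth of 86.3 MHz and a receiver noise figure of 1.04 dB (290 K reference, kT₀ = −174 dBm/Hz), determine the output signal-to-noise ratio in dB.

42.4 dB

Noise floor: N = −174 + 10 log₁₀(B) + NF
10 log₁₀(8.63×10⁷) = 79.36 dB
N = −174 + 79.36 + 1.04 = −93.60 dBm
SNR = P_sig − N = −51.2 − (−93.60) = 42.40 dB → 42.4 dB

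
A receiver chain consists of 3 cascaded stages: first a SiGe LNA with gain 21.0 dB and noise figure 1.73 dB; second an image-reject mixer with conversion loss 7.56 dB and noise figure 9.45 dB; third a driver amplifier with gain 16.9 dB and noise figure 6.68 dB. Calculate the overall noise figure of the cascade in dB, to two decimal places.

2.35 dB

Convert to linear (a loss of L dB is a gain of −L dB): F_i = 10^(NF_i/10), G_i = 10^(G_i,dB/10)
  Stage 1: F_1 = 10^(1.73/10) = 1.489, G_1 = 10^(21.0/10) = 125.9
  Stage 2: F_2 = 10^(9.45/10) = 8.810, G_2 = 10^(−7.56/10) = 0.1754
  Stage 3: F_3 = 10^(6.68/10) = 4.656, G_3 = 10^(16.9/10) = 48.98
Friis cascade:
  F = 1.489 + (8.810 − 1)/125.9 + (4.656 − 1)/22.08 = 1.717
NF = 10 log₁₀(1.717) = 2.35 dB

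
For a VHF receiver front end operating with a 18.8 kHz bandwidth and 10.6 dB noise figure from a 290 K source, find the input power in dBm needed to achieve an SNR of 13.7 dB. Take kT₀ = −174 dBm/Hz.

Sensitivity = −174 + 10 log₁₀(B) + NF + SNR_min
= −174 + 42.74 + 10.6 + 13.7
= −106.96 dBm → −107.0 dBm

−107.0 dBm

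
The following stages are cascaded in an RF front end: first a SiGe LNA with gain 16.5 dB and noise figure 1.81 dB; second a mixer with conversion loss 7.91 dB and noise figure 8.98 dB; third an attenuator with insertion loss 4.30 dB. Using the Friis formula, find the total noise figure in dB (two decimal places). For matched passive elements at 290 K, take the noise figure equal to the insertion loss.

Convert to linear (a loss of L dB is a gain of −L dB): F_i = 10^(NF_i/10), G_i = 10^(G_i,dB/10)
  Stage 1: F_1 = 10^(1.81/10) = 1.517, G_1 = 10^(16.5/10) = 44.67
  Stage 2: F_2 = 10^(8.98/10) = 7.907, G_2 = 10^(−7.91/10) = 0.1618
  Stage 3: F_3 = 10^(4.30/10) = 2.692, G_3 = 10^(−4.30/10) = 0.3715
Friis cascade:
  F = 1.517 + (7.907 − 1)/44.67 + (2.692 − 1)/7.228 = 1.906
NF = 10 log₁₀(1.906) = 2.80 dB

2.80 dB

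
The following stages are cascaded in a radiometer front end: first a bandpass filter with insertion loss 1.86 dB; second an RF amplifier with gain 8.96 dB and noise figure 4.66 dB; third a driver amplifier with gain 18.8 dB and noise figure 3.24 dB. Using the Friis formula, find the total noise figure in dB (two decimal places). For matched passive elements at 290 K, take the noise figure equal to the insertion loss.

Convert to linear (a loss of L dB is a gain of −L dB): F_i = 10^(NF_i/10), G_i = 10^(G_i,dB/10)
  Stage 1: F_1 = 10^(1.86/10) = 1.535, G_1 = 10^(−1.86/10) = 0.6516
  Stage 2: F_2 = 10^(4.66/10) = 2.924, G_2 = 10^(8.96/10) = 7.870
  Stage 3: F_3 = 10^(3.24/10) = 2.109, G_3 = 10^(18.8/10) = 75.86
Friis cascade:
  F = 1.535 + (2.924 − 1)/0.6516 + (2.109 − 1)/5.129 = 4.704
NF = 10 log₁₀(4.704) = 6.72 dB

6.72 dB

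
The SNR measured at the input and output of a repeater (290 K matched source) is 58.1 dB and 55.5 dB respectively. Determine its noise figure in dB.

2.6 dB

NF (dB) = SNR_in(dB) − SNR_out(dB) when the source is at T₀
NF = 58.1 − 55.5 = 2.6 dB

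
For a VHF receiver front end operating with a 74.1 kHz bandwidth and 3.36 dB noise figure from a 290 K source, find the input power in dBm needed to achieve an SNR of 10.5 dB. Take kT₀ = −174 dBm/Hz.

−111.4 dBm

Sensitivity = −174 + 10 log₁₀(B) + NF + SNR_min
= −174 + 48.7 + 3.36 + 10.5
= −111.44 dBm → −111.4 dBm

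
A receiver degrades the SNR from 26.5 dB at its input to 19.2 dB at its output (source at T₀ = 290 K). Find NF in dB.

NF (dB) = SNR_in(dB) − SNR_out(dB) when the source is at T₀
NF = 26.5 − 19.2 = 7.3 dB

7.3 dB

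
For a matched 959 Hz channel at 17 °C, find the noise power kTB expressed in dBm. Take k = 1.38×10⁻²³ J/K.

−144.2 dBm

T = 17 °C + 273.15 = 290.15 K
P_n = kTB = 1.38×10⁻²³ × 290.15 × 9.59×10² = 3.84×10⁻¹⁸ W
In dBm: 10 log₁₀(3.84×10⁻¹⁸ / 10⁻³) = −144.2 dBm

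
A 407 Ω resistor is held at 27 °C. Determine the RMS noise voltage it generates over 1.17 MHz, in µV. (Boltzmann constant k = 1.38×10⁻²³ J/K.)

2.81 µV

T = 27 °C + 273.15 = 300.15 K
V_n = √(4kTRB)
4kTRB = 4 × 1.38×10⁻²³ × 300.15 × 4.07×10² × 1.17×10⁶ = 7.89×10⁻¹² V²
V_n = √(7.89×10⁻¹²) = 2.81×10⁻⁶ V = 2.81 µV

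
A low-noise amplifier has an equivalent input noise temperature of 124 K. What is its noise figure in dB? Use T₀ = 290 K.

F = 1 + T_e/T₀ = 1 + 124/290 = 1.42759
NF = 10 log₁₀(1.42759) = 1.55 dB

1.55 dB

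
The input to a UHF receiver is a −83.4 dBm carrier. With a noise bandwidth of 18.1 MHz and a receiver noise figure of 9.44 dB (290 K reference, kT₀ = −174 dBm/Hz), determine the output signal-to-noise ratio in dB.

8.6 dB

Noise floor: N = −174 + 10 log₁₀(B) + NF
10 log₁₀(1.81×10⁷) = 72.58 dB
N = −174 + 72.58 + 9.44 = −91.98 dBm
SNR = P_sig − N = −83.4 − (−91.98) = 8.58 dB → 8.6 dB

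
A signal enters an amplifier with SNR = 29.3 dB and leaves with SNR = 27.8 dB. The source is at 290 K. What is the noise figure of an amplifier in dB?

NF (dB) = SNR_in(dB) − SNR_out(dB) when the source is at T₀
NF = 29.3 − 27.8 = 1.5 dB

1.5 dB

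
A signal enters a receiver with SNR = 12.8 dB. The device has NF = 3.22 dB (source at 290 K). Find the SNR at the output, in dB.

By definition F = SNR_in/SNR_out, so in dB: SNR_out = SNR_in − NF
SNR_out = 12.8 − 3.22 = 9.58 dB

9.58 dB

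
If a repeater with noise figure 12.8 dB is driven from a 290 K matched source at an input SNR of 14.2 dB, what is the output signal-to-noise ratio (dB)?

1.4 dB

By definition F = SNR_in/SNR_out, so in dB: SNR_out = SNR_in − NF
SNR_out = 14.2 − 12.8 = 1.4 dB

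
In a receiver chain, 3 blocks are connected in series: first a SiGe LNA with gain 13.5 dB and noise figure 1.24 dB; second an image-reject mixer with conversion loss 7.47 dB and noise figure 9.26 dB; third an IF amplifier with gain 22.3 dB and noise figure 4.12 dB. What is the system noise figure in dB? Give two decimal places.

Convert to linear (a loss of L dB is a gain of −L dB): F_i = 10^(NF_i/10), G_i = 10^(G_i,dB/10)
  Stage 1: F_1 = 10^(1.24/10) = 1.330, G_1 = 10^(13.5/10) = 22.39
  Stage 2: F_2 = 10^(9.26/10) = 8.433, G_2 = 10^(−7.47/10) = 0.1791
  Stage 3: F_3 = 10^(4.12/10) = 2.582, G_3 = 10^(22.3/10) = 169.8
Friis cascade:
  F = 1.330 + (8.433 − 1)/22.39 + (2.582 − 1)/4.009 = 2.057
NF = 10 log₁₀(2.057) = 3.13 dB

3.13 dB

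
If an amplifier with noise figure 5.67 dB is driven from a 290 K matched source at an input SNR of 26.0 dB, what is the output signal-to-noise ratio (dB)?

By definition F = SNR_in/SNR_out, so in dB: SNR_out = SNR_in − NF
SNR_out = 26.0 − 5.67 = 20.33 dB

20.33 dB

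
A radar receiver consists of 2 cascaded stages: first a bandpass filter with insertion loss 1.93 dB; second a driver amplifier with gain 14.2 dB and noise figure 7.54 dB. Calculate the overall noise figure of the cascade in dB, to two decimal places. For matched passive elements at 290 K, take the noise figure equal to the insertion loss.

Convert to linear (a loss of L dB is a gain of −L dB): F_i = 10^(NF_i/10), G_i = 10^(G_i,dB/10)
  Stage 1: F_1 = 10^(1.93/10) = 1.560, G_1 = 10^(−1.93/10) = 0.6412
  Stage 2: F_2 = 10^(7.54/10) = 5.675, G_2 = 10^(14.2/10) = 26.30
Friis cascade:
  F = 1.560 + (5.675 − 1)/0.6412 = 8.851
NF = 10 log₁₀(8.851) = 9.47 dB

9.47 dB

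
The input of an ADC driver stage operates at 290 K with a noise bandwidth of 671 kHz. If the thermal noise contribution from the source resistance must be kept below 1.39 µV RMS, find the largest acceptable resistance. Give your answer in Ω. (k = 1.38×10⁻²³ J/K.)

180 Ω

Johnson–Nyquist: V_n = √(4kTRB) ⇒ R = V_n² / (4kTB)
4kTB = 4 × 1.38×10⁻²³ × 290 × 6.71×10⁵ = 1.07×10⁻¹⁴
R = (1.39×10⁻⁶)² / 1.07×10⁻¹⁴ = 1.80×10² Ω = 180 Ω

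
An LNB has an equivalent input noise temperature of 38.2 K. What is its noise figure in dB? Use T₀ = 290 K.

0.537 dB

F = 1 + T_e/T₀ = 1 + 38.2/290 = 1.13172
NF = 10 log₁₀(1.13172) = 0.537 dB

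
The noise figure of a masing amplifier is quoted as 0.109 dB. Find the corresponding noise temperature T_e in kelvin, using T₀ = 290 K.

7.37 K

F = 10^(0.109/10) = 1.02542
T_e = (F − 1)·T₀ = (1.02542 − 1) × 290 = 7.37 K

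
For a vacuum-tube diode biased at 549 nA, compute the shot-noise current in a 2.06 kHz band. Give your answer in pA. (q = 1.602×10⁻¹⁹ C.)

19.0 pA

I_n = √(2qI·B)
2qI·B = 2 × 1.602×10⁻¹⁹ × 5.49×10⁻⁷ × 2.06×10³ = 3.62×10⁻²² A²
I_n = √(3.62×10⁻²²) = 1.90×10⁻¹¹ A = 19.0 pA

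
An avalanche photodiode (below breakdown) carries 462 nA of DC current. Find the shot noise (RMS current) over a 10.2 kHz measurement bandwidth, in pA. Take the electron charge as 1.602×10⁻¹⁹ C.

38.9 pA

I_n = √(2qI·B)
2qI·B = 2 × 1.602×10⁻¹⁹ × 4.62×10⁻⁷ × 1.02×10⁴ = 1.51×10⁻²¹ A²
I_n = √(1.51×10⁻²¹) = 3.89×10⁻¹¹ A = 38.9 pA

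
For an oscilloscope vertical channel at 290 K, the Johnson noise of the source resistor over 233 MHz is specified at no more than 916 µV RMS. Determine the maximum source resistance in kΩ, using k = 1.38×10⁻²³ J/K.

225 kΩ

Johnson–Nyquist: V_n = √(4kTRB) ⇒ R = V_n² / (4kTB)
4kTB = 4 × 1.38×10⁻²³ × 290 × 2.33×10⁸ = 3.73×10⁻¹²
R = (9.16×10⁻⁴)² / 3.73×10⁻¹² = 2.25×10⁵ Ω = 225 kΩ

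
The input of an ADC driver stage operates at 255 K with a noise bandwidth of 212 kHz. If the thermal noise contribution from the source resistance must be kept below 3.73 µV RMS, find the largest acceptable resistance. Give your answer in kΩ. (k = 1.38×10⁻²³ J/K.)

4.66 kΩ

Johnson–Nyquist: V_n = √(4kTRB) ⇒ R = V_n² / (4kTB)
4kTB = 4 × 1.38×10⁻²³ × 255 × 2.12×10⁵ = 2.98×10⁻¹⁵
R = (3.73×10⁻⁶)² / 2.98×10⁻¹⁵ = 4.66×10³ Ω = 4.66 kΩ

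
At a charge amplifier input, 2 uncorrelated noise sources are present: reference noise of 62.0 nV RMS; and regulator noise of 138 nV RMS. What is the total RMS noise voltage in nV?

Uncorrelated sources add in power (mean-square): V_tot = √(ΣV_i²)
V_tot = √[(6.20×10⁻⁸)² + (1.38×10⁻⁷)²] = 1.51×10⁻⁷ V = 151 nV

151 nV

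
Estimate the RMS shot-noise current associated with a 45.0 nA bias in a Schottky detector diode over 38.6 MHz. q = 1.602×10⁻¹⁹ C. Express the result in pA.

I_n = √(2qI·B)
2qI·B = 2 × 1.602×10⁻¹⁹ × 4.50×10⁻⁸ × 3.86×10⁷ = 5.57×10⁻¹⁹ A²
I_n = √(5.57×10⁻¹⁹) = 7.46×10⁻¹⁰ A = 746 pA

746 pA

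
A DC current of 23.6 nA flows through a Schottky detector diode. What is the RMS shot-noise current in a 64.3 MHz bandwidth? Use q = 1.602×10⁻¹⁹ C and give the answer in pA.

I_n = √(2qI·B)
2qI·B = 2 × 1.602×10⁻¹⁹ × 2.36×10⁻⁸ × 6.43×10⁷ = 4.86×10⁻¹⁹ A²
I_n = √(4.86×10⁻¹⁹) = 6.97×10⁻¹⁰ A = 697 pA

697 pA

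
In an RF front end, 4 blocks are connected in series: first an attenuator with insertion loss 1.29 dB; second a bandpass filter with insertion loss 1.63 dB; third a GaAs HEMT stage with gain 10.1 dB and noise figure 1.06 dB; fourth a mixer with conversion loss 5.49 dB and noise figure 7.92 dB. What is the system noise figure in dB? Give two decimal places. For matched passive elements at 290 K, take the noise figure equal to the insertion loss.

5.43 dB

Convert to linear (a loss of L dB is a gain of −L dB): F_i = 10^(NF_i/10), G_i = 10^(G_i,dB/10)
  Stage 1: F_1 = 10^(1.29/10) = 1.346, G_1 = 10^(−1.29/10) = 0.7430
  Stage 2: F_2 = 10^(1.63/10) = 1.455, G_2 = 10^(−1.63/10) = 0.6871
  Stage 3: F_3 = 10^(1.06/10) = 1.276, G_3 = 10^(10.1/10) = 10.23
  Stage 4: F_4 = 10^(7.92/10) = 6.194, G_4 = 10^(−5.49/10) = 0.2825
Friis cascade:
  F = 1.346 + (1.455 − 1)/0.7430 + (1.276 − 1)/0.5105 + (6.194 − 1)/5.224 = 3.495
NF = 10 log₁₀(3.495) = 5.43 dB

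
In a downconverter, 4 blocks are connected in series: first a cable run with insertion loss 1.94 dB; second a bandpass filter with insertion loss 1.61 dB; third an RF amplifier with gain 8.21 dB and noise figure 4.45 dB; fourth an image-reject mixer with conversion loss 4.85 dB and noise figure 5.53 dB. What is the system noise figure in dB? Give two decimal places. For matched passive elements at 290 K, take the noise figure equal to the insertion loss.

Convert to linear (a loss of L dB is a gain of −L dB): F_i = 10^(NF_i/10), G_i = 10^(G_i,dB/10)
  Stage 1: F_1 = 10^(1.94/10) = 1.563, G_1 = 10^(−1.94/10) = 0.6397
  Stage 2: F_2 = 10^(1.61/10) = 1.449, G_2 = 10^(−1.61/10) = 0.6902
  Stage 3: F_3 = 10^(4.45/10) = 2.786, G_3 = 10^(8.21/10) = 6.622
  Stage 4: F_4 = 10^(5.53/10) = 3.573, G_4 = 10^(−4.85/10) = 0.3273
Friis cascade:
  F = 1.563 + (1.449 − 1)/0.6397 + (2.786 − 1)/0.4416 + (3.573 − 1)/2.924 = 7.189
NF = 10 log₁₀(7.189) = 8.57 dB

8.57 dB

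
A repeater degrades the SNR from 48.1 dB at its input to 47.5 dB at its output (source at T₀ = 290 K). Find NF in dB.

0.6 dB

NF (dB) = SNR_in(dB) − SNR_out(dB) when the source is at T₀
NF = 48.1 − 47.5 = 0.6 dB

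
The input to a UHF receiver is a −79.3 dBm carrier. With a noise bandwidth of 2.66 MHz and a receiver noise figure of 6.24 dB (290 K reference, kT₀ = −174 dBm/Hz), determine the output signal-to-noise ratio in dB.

Noise floor: N = −174 + 10 log₁₀(B) + NF
10 log₁₀(2.66×10⁶) = 64.25 dB
N = −174 + 64.25 + 6.24 = −103.51 dBm
SNR = P_sig − N = −79.3 − (−103.51) = 24.21 dB → 24.2 dB

24.2 dB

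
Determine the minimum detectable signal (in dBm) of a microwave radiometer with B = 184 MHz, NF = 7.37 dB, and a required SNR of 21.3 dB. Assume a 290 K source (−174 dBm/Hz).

Sensitivity = −174 + 10 log₁₀(B) + NF + SNR_min
= −174 + 82.65 + 7.37 + 21.3
= −62.68 dBm → −62.7 dBm

−62.7 dBm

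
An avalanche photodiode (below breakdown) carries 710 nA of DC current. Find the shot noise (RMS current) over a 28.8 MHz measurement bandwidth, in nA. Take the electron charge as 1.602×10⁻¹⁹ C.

2.56 nA

I_n = √(2qI·B)
2qI·B = 2 × 1.602×10⁻¹⁹ × 7.10×10⁻⁷ × 2.88×10⁷ = 6.55×10⁻¹⁸ A²
I_n = √(6.55×10⁻¹⁸) = 2.56×10⁻⁹ A = 2.56 nA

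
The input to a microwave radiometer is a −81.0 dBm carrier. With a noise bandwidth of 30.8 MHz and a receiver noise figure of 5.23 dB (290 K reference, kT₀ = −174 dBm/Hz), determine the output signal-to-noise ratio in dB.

Noise floor: N = −174 + 10 log₁₀(B) + NF
10 log₁₀(3.08×10⁷) = 74.89 dB
N = −174 + 74.89 + 5.23 = −93.88 dBm
SNR = P_sig − N = −81.0 − (−93.88) = 12.88 dB → 12.9 dB

12.9 dB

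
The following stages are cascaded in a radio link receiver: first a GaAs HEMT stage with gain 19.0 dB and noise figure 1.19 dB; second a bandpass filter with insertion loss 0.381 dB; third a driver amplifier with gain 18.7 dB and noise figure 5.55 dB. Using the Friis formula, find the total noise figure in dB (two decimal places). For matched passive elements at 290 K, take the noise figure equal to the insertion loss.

Convert to linear (a loss of L dB is a gain of −L dB): F_i = 10^(NF_i/10), G_i = 10^(G_i,dB/10)
  Stage 1: F_1 = 10^(1.19/10) = 1.315, G_1 = 10^(19.0/10) = 79.43
  Stage 2: F_2 = 10^(0.381/10) = 1.092, G_2 = 10^(−0.381/10) = 0.9160
  Stage 3: F_3 = 10^(5.55/10) = 3.589, G_3 = 10^(18.7/10) = 74.13
Friis cascade:
  F = 1.315 + (1.092 − 1)/79.43 + (3.589 − 1)/72.76 = 1.352
NF = 10 log₁₀(1.352) = 1.31 dB

1.31 dB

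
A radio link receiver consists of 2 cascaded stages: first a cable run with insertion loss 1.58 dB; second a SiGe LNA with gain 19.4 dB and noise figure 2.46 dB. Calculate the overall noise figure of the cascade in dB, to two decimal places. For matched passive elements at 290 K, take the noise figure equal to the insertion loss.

4.04 dB

Convert to linear (a loss of L dB is a gain of −L dB): F_i = 10^(NF_i/10), G_i = 10^(G_i,dB/10)
  Stage 1: F_1 = 10^(1.58/10) = 1.439, G_1 = 10^(−1.58/10) = 0.6950
  Stage 2: F_2 = 10^(2.46/10) = 1.762, G_2 = 10^(19.4/10) = 87.10
Friis cascade:
  F = 1.439 + (1.762 − 1)/0.6950 = 2.535
NF = 10 log₁₀(2.535) = 4.04 dB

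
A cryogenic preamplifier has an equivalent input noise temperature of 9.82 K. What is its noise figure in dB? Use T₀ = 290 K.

F = 1 + T_e/T₀ = 1 + 9.82/290 = 1.03386
NF = 10 log₁₀(1.03386) = 0.145 dB

0.145 dB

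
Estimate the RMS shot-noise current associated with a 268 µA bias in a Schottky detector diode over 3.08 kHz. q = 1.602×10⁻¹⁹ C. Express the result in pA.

514 pA

I_n = √(2qI·B)
2qI·B = 2 × 1.602×10⁻¹⁹ × 2.68×10⁻⁴ × 3.08×10³ = 2.64×10⁻¹⁹ A²
I_n = √(2.64×10⁻¹⁹) = 5.14×10⁻¹⁰ A = 514 pA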